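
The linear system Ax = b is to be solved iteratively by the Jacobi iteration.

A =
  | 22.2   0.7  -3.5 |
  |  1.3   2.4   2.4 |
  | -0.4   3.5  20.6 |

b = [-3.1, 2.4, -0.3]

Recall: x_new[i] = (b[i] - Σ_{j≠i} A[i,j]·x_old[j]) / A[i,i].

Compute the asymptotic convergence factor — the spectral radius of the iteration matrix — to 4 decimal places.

Write A = D+L+U with D = diag(22.2, 2.4, 20.6).
T_J = -D⁻¹(L+U): T[1,0] = -(1.3)/(2.4) = -0.5417; T[1,1] = 0.
  T[0,:] = [+0.0000 -0.0315 +0.1577]
  T[1,:] = [-0.5417 +0.0000 -1.0000]
  T[2,:] = [+0.0194 -0.1699 +0.0000]
|λ(T)| sorted: 0.4713, 0.3888, 0.0825.
spectral radius ρ = 0.4713; 0.4713 < 1, so it converges for any x₀.

0.4713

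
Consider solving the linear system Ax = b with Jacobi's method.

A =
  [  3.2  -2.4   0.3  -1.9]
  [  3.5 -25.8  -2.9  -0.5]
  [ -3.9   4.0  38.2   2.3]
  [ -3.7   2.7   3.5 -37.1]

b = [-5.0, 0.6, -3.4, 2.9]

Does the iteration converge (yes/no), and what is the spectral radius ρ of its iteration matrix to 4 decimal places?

Split A = D + L + U, D = diag(3.2, -25.8, 38.2, -37.1).
Jacobi: T = -D⁻¹(L+U), T[2,1] = -(4)/(38.2) = -0.1047; T[2,2] = 0.
  T[0,:] = [+0.0000 +0.7500 -0.0938 +0.5938]
  T[1,:] = [+0.1357 +0.0000 -0.1124 -0.0194]
  T[2,:] = [+0.1021 -0.1047 +0.0000 -0.0602]
  T[3,:] = [-0.0997 +0.0728 +0.0943 +0.0000]
eigenvalue magnitudes: 0.2277, 0.1902, 0.1902, 0.0731.
ρ = 0.2277; 0.2277 < 1 ⇒ converges.

yes, ρ = 0.2277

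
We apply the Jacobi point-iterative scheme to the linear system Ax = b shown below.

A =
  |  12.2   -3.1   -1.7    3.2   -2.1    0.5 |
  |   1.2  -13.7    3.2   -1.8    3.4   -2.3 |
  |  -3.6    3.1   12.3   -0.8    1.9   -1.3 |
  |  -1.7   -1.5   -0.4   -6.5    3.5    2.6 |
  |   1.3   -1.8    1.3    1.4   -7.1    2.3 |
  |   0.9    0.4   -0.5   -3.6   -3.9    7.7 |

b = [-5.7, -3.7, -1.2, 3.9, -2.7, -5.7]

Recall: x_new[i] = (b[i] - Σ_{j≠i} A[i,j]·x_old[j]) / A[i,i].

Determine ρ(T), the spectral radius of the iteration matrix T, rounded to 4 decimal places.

0.8405

Write A = D+L+U with D = diag(12.2, -13.7, 12.3, -6.5, -7.1, 7.7).
T_J = -D⁻¹(L+U): T[2,5] = -(-1.3)/(12.3) = +0.1057; T[2,2] = 0.
  T[0,:] = [+0.0000  +0.2541  +0.1393  -0.2623  +0.1721  -0.0410]
  T[1,:] = [+0.0876  +0.0000  +0.2336  -0.1314  +0.2482  -0.1679]
  T[2,:] = [+0.2927  -0.2520  +0.0000  +0.0650  -0.1545  +0.1057]
  T[3,:] = [-0.2615  -0.2308  -0.0615  +0.0000  +0.5385  +0.4000]
  T[4,:] = [+0.1831  -0.2535  +0.1831  +0.1972  +0.0000  +0.3239]
  T[5,:] = [-0.1169  -0.0519  +0.0649  +0.4675  +0.5065  +0.0000]
|eigenvalues of T|: 0.8405, 0.4507, 0.3366, 0.3366, 0.2980, 0.2302.
ρ = 0.8405; 0.8405 < 1: convergent.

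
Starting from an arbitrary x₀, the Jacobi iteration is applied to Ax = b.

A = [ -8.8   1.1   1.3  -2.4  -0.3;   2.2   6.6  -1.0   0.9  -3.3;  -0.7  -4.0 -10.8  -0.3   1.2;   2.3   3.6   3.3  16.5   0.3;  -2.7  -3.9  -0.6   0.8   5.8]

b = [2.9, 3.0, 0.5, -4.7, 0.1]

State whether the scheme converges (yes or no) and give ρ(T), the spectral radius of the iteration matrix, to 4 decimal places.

Split A = D + L + U, D = diag(-8.8, 6.6, -10.8, 16.5, 5.8).
T_J = -D⁻¹(L+U): T[4,1] = -(-3.9)/(5.8) = +0.6724; T[4,4] = 0.
  T[0,:] = [+0.0000  +0.1250  +0.1477  -0.2727  -0.0341]
  T[1,:] = [-0.3333  +0.0000  +0.1515  -0.1364  +0.5000]
  T[2,:] = [-0.0648  -0.3704  +0.0000  -0.0278  +0.1111]
  T[3,:] = [-0.1394  -0.2182  -0.2000  +0.0000  -0.0182]
  T[4,:] = [+0.4655  +0.6724  +0.1034  -0.1379  +0.0000]
|roots of det(T-λI)|: 0.5812, 0.4729, 0.2675, 0.2675, 0.2429.
spectral radius ρ = 0.5812; 0.5812 < 1, so it converges for any x₀.

yes, ρ = 0.5812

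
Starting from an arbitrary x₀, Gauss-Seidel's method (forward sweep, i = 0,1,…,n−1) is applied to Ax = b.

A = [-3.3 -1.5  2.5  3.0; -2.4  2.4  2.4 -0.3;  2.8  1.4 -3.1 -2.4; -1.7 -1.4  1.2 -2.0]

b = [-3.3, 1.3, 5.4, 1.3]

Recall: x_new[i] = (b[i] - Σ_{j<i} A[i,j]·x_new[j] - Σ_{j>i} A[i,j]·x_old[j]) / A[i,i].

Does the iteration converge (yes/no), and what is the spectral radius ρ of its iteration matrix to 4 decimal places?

no, ρ = 1.4922

Diagonal D = diag(-3.3, 2.4, -3.1, -2); L, U strict lower/upper.
Gauss-Seidel: T = -(D+L)⁻¹U, row 0 first, T[0,3] = -(3)/(-3.3) = +0.9091; later rows by forward substitution.
  T[0,:] = [+0.0000, -0.4545, +0.7576, +0.9091]
  T[1,:] = [+0.0000, -0.4545, -0.2424, +1.0341]
  T[2,:] = [+0.0000, -0.6158, +0.5748, +0.5139]
  T[3,:] = [+0.0000, +0.3350, -0.1294, -1.1882]
moduli |λ_i(T)| = 1.4922, 0.7075, 0.2833, 0.0000.
ρ(T) = max|λ| = 1.4922; 1.4922 > 1: divergent.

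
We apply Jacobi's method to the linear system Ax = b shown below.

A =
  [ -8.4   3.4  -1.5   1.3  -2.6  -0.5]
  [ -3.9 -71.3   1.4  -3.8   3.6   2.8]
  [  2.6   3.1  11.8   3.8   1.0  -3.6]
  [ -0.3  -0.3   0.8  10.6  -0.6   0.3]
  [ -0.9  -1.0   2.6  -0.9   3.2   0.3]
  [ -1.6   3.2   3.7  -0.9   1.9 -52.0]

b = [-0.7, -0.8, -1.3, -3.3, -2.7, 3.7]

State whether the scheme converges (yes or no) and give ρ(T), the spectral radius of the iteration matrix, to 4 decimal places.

Let D = diag(-8.4, -71.3, 11.8, 10.6, 3.2, -52); L, U the strict triangles.
T_J = -D⁻¹(L+U): T[5,2] = -(3.7)/(-52) = +0.0712; T[5,5] = 0.
  T[0,:] = [+0.0000  +0.4048  -0.1786  +0.1548  -0.3095  -0.0595]
  T[1,:] = [-0.0547  +0.0000  +0.0196  -0.0533  +0.0505  +0.0393]
  T[2,:] = [-0.2203  -0.2627  +0.0000  -0.3220  -0.0847  +0.3051]
  T[3,:] = [+0.0283  +0.0283  -0.0755  +0.0000  +0.0566  -0.0283]
  T[4,:] = [+0.2812  +0.3125  -0.8125  +0.2812  +0.0000  -0.0938]
  T[5,:] = [-0.0308  +0.0615  +0.0712  -0.0173  +0.0365  +0.0000]
moduli |λ_i(T)| = 0.4085, 0.2610, 0.2274, 0.2274, 0.0447, 0.0281.
spectral radius ρ = 0.4085; 0.4085 < 1: convergent.

yes, ρ = 0.4085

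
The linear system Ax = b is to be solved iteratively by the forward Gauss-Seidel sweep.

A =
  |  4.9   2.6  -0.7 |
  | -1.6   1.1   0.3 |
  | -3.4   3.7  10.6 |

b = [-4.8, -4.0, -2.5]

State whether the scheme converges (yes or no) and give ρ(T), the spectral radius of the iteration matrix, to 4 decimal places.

yes, ρ = 0.7641

Write A = D+L+U with D = diag(4.9, 1.1, 10.6).
GS T = -(D+L)⁻¹U: row 0 first, T[0,2] = -(-0.7)/(4.9) = +0.1429; later rows by forward substitution.
  T[0,:] = [+0.0000, -0.5306, +0.1429]
  T[1,:] = [+0.0000, -0.7718, -0.0649]
  T[2,:] = [+0.0000, +0.0992, +0.0685]
eigenvalue magnitudes: 0.7641, 0.0608, 0.0000.
ρ(T) = max|λ| = 0.7641; 0.7641 < 1, so it converges for any x₀.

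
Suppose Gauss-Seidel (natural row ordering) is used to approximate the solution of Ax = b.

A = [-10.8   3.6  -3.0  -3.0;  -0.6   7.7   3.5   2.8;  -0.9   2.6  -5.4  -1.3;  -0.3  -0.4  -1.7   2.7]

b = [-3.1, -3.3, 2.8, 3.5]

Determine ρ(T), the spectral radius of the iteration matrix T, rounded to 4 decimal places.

Let D = diag(-10.8, 7.7, -5.4, 2.7); L, U the strict triangles.
T_GS = -(D+L)⁻¹U: row 0 first, T[0,2] = -(-3)/(-10.8) = -0.2778; later rows by forward substitution.
  T[0,:] = [+0.0000  +0.3333  -0.2778  -0.2778]
  T[1,:] = [+0.0000  +0.0260  -0.4762  -0.3853]
  T[2,:] = [+0.0000  -0.0430  -0.1830  -0.3800]
  T[3,:] = [+0.0000  +0.0138  -0.2166  -0.3272]
|λ(T)| sorted: 0.5619, 0.1323, 0.0545, 0.0000.
ρ = 0.5619; 0.5619 < 1, so it converges for any x₀.

0.5619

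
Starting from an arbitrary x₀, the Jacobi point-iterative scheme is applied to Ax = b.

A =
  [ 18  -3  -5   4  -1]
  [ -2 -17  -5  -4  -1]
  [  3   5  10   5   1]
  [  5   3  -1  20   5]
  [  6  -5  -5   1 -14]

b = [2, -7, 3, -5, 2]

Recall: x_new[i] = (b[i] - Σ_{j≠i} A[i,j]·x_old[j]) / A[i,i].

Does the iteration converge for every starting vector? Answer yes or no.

Let D = diag(18, -17, 10, 20, -14); L, U the strict triangles.
T_J = -D⁻¹(L+U): T[4,1] = -(-5)/(-14) = -0.3571; T[4,4] = 0.
  T[0,:] = [+0.0000  +0.1667  +0.2778  -0.2222  +0.0556]
  T[1,:] = [-0.1176  +0.0000  -0.2941  -0.2353  -0.0588]
  T[2,:] = [-0.3000  -0.5000  +0.0000  -0.5000  -0.1000]
  T[3,:] = [-0.2500  -0.1500  +0.0500  +0.0000  -0.2500]
  T[4,:] = [+0.4286  -0.3571  -0.3571  +0.0714  +0.0000]
|λ(T)| sorted: 0.5687, 0.3666, 0.3586, 0.3586, 0.3504.
spectral radius ρ = 0.5687; 0.5687 < 1, so it converges for any x₀.

yes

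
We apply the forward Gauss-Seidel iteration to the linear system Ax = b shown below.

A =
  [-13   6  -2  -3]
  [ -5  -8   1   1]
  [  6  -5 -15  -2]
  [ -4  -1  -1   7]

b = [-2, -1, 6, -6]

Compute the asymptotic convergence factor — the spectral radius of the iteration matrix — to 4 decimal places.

Diagonal D = diag(-13, -8, -15, 7); L, U strict lower/upper.
T_GS = -(D+L)⁻¹U: row 0 first, T[0,1] = -(6)/(-13) = +0.4615; later rows by forward substitution.
  T[0,:] = [+0.0000  +0.4615  -0.1538  -0.2308]
  T[1,:] = [+0.0000  -0.2885  +0.2212  +0.2692]
  T[2,:] = [+0.0000  +0.2808  -0.1353  -0.3154]
  T[3,:] = [+0.0000  +0.2626  -0.0756  -0.1385]
|roots of det(T-λI)|: 0.6614, 0.0815, 0.0815, 0.0000.
ρ = 0.6614; 0.6614 < 1: convergent.

0.6614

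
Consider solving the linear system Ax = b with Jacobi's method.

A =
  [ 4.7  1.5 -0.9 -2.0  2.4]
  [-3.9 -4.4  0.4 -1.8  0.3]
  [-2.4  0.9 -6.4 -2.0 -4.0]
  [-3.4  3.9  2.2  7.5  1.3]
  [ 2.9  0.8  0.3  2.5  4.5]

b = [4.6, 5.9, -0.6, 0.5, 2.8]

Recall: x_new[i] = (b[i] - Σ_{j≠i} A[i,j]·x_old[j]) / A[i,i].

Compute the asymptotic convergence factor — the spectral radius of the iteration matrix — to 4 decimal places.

1.2043

Split A = D + L + U, D = diag(4.7, -4.4, -6.4, 7.5, 4.5).
Jacobi: T = -D⁻¹(L+U), T[3,1] = -(3.9)/(7.5) = -0.5200; T[3,3] = 0.
  T[0,:] = [+0.0000 -0.3191 +0.1915 +0.4255 -0.5106]
  T[1,:] = [-0.8864 +0.0000 +0.0909 -0.4091 +0.0682]
  T[2,:] = [-0.3750 +0.1406 +0.0000 -0.3125 -0.6250]
  T[3,:] = [+0.4533 -0.5200 -0.2933 +0.0000 -0.1733]
  T[4,:] = [-0.6444 -0.1778 -0.0667 -0.5556 +0.0000]
eigenvalue magnitudes: 1.2043, 0.6941, 0.6941, 0.1544, 0.1544.
ρ(T) = max|λ| = 1.2043; 1.2043 > 1: divergent.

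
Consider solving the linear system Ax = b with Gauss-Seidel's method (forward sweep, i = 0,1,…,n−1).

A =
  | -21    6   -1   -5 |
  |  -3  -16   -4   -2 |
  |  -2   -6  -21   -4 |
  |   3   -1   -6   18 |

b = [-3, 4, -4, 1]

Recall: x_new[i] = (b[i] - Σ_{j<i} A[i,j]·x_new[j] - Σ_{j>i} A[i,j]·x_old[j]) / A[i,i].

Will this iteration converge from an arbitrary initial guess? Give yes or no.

yes

A = D + L + U where D = diag(-21, -16, -21, 18).
Gauss-Seidel: T = -(D+L)⁻¹U, row 0 first, T[0,3] = -(-5)/(-21) = -0.2381; later rows by forward substitution.
  T[0,:] = [+0.0000, +0.2857, -0.0476, -0.2381]
  T[1,:] = [+0.0000, -0.0536, -0.2411, -0.0804]
  T[2,:] = [+0.0000, -0.0119, +0.0734, -0.1448]
  T[3,:] = [+0.0000, -0.0546, +0.0190, -0.0131]
|λ(T)| sorted: 0.1507, 0.1227, 0.1227, 0.0000.
ρ(T) = max|λ| = 0.1507; 0.1507 < 1 ⇒ converges.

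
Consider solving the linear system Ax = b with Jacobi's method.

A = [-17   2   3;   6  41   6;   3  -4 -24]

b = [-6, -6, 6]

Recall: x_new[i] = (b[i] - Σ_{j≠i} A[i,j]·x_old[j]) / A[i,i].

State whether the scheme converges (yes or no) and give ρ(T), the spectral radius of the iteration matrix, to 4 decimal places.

yes, ρ = 0.2000

Let D = diag(-17, 41, -24); L, U the strict triangles.
Jacobi T = -D⁻¹(L+U): T[0,2] = -(3)/(-17) = +0.1765; T[0,0] = 0.
  T[0,:] = [+0.0000  +0.1176  +0.1765]
  T[1,:] = [-0.1463  +0.0000  -0.1463]
  T[2,:] = [+0.1250  -0.1667  +0.0000]
|roots of det(T-λI)|: 0.2000, 0.1037, 0.1037.
ρ = 0.2000; 0.2000 < 1: convergent.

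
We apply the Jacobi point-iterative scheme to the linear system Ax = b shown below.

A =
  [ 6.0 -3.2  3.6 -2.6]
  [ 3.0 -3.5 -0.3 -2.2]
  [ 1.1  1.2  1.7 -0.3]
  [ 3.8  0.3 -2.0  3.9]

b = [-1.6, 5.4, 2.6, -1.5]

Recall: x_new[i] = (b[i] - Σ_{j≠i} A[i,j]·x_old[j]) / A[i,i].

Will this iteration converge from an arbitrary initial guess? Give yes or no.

Split A = D + L + U, D = diag(6, -3.5, 1.7, 3.9).
Jacobi T = -D⁻¹(L+U): T[0,1] = -(-3.2)/(6) = +0.5333; T[0,0] = 0.
  T[0,:] = [+0.0000 +0.5333 -0.6000 +0.4333]
  T[1,:] = [+0.8571 +0.0000 -0.0857 -0.6286]
  T[2,:] = [-0.6471 -0.7059 +0.0000 +0.1765]
  T[3,:] = [-0.9744 -0.0769 +0.5128 +0.0000]
eigenvalue magnitudes: 1.2196, 0.7682, 0.7682, 0.2982.
spectral radius ρ = 1.2196; 1.2196 > 1: divergent.

no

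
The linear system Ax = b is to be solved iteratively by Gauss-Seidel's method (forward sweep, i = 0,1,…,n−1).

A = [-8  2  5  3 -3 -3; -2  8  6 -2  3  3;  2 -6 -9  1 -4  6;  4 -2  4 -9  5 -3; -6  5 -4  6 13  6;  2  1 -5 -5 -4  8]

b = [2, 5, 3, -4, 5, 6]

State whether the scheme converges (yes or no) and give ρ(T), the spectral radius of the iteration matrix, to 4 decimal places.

Split A = D + L + U, D = diag(-8, 8, -9, -9, 13, 8).
GS T = -(D+L)⁻¹U: row 0 first, T[0,5] = -(-3)/(-8) = -0.3750; later rows by forward substitution.
  T[0,:] = [+0.0000, +0.2500, +0.6250, +0.3750, -0.3750, -0.3750]
  T[1,:] = [+0.0000, +0.0625, -0.5938, +0.3438, -0.4688, -0.4688]
  T[2,:] = [+0.0000, +0.0139, +0.5347, -0.0347, -0.2153, +0.8958]
  T[3,:] = [+0.0000, +0.1034, +0.6474, +0.0748, +0.3974, +0.0023]
  T[4,:] = [+0.0000, +0.0479, +0.3826, -0.0044, -0.2424, -0.1798]
  T[5,:] = [+0.0000, +0.0269, +0.8481, -0.1138, +0.1449, +0.6238]
|eigenvalues of T|: 1.3997, 0.4607, 0.4607, 0.2777, 0.0162, 0.0000.
spectral radius ρ = 1.3997; 1.3997 > 1: divergent.

no, ρ = 1.3997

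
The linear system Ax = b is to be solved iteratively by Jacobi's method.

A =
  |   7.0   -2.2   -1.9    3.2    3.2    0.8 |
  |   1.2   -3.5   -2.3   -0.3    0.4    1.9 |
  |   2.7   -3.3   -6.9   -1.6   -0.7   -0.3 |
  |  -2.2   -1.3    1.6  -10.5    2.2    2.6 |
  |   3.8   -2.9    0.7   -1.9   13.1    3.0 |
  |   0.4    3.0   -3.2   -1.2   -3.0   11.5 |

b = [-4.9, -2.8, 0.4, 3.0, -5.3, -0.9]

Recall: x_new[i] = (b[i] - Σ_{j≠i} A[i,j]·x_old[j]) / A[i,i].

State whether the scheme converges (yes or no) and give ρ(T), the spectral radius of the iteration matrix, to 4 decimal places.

Diagonal D = diag(7, -3.5, -6.9, -10.5, 13.1, 11.5); L, U strict lower/upper.
Jacobi T = -D⁻¹(L+U): T[2,5] = -(-0.3)/(-6.9) = -0.0435; T[2,2] = 0.
  T[0,:] = [+0.0000, +0.3143, +0.2714, -0.4571, -0.4571, -0.1143]
  T[1,:] = [+0.3429, +0.0000, -0.6571, -0.0857, +0.1143, +0.5429]
  T[2,:] = [+0.3913, -0.4783, +0.0000, -0.2319, -0.1014, -0.0435]
  T[3,:] = [-0.2095, -0.1238, +0.1524, +0.0000, +0.2095, +0.2476]
  T[4,:] = [-0.2901, +0.2214, -0.0534, +0.1450, +0.0000, -0.2290]
  T[5,:] = [-0.0348, -0.2609, +0.2783, +0.1043, +0.2609, +0.0000]
|eigenvalues of T|: 0.8697, 0.5933, 0.3583, 0.2391, 0.2234, 0.2234.
ρ = 0.8697; 0.8697 < 1: convergent.

yes, ρ = 0.8697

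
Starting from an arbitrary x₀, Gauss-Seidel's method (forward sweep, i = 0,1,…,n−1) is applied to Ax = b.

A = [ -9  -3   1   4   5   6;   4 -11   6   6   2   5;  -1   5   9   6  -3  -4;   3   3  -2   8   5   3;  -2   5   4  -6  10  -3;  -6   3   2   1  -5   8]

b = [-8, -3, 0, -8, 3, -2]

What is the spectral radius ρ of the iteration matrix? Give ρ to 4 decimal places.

Split A = D + L + U, D = diag(-9, -11, 9, 8, 10, 8).
GS T = -(D+L)⁻¹U: row 0 first, T[0,4] = -(5)/(-9) = +0.5556; later rows by forward substitution.
  T[0,:] = [+0.0000, -0.3333, +0.1111, +0.4444, +0.5556, +0.6667]
  T[1,:] = [+0.0000, -0.1212, +0.5859, +0.7071, +0.3838, +0.6970]
  T[2,:] = [+0.0000, +0.0303, -0.3131, -1.0101, +0.1818, +0.1313]
  T[3,:] = [+0.0000, +0.1780, -0.3396, -0.6843, -0.9318, -0.8535]
  T[4,:] = [+0.0000, +0.0886, -0.3492, -0.2712, -0.7126, -0.4798]
  T[5,:] = [+0.0000, -0.1790, -0.2339, +0.2367, -0.1016, +0.0126]
|eigenvalues of T|: 1.5940, 0.5567, 0.5567, 0.1857, 0.1857, 0.0000.
spectral radius ρ = 1.5940; 1.5940 > 1, so it fails to converge.

1.5940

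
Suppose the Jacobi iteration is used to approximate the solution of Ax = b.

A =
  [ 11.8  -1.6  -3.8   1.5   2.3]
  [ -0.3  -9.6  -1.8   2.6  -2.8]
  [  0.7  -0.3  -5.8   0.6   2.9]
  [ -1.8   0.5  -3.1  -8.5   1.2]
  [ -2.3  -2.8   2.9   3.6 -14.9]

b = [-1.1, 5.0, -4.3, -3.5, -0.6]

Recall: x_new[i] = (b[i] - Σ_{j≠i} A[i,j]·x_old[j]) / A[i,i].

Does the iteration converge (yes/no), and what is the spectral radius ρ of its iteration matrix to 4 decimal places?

yes, ρ = 0.5382

Let D = diag(11.8, -9.6, -5.8, -8.5, -14.9); L, U the strict triangles.
Jacobi T = -D⁻¹(L+U): T[2,0] = -(0.7)/(-5.8) = +0.1207; T[2,2] = 0.
  T[0,:] = [+0.0000  +0.1356  +0.3220  -0.1271  -0.1949]
  T[1,:] = [-0.0312  +0.0000  -0.1875  +0.2708  -0.2917]
  T[2,:] = [+0.1207  -0.0517  +0.0000  +0.1034  +0.5000]
  T[3,:] = [-0.2118  +0.0588  -0.3647  +0.0000  +0.1412]
  T[4,:] = [-0.1544  -0.1879  +0.1946  +0.2416  +0.0000]
moduli |λ_i(T)| = 0.5382, 0.3632, 0.2939, 0.2939, 0.2781.
ρ(T) = max|λ| = 0.5382; 0.5382 < 1, so it converges for any x₀.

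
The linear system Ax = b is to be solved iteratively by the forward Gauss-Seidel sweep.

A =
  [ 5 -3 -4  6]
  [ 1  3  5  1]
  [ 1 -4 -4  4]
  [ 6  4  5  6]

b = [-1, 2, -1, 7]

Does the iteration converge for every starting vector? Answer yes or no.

Let D = diag(5, 3, -4, 6); L, U the strict triangles.
Gauss-Seidel: T = -(D+L)⁻¹U, row 0 first, T[0,1] = -(-3)/(5) = +0.6000; later rows by forward substitution.
  T[0,:] = [+0.0000, +0.6000, +0.8000, -1.2000]
  T[1,:] = [+0.0000, -0.2000, -1.9333, +0.0667]
  T[2,:] = [+0.0000, +0.3500, +2.1333, +0.6333]
  T[3,:] = [+0.0000, -0.7583, -1.2889, +0.6278]
|eigenvalues of T|: 1.4123, 0.8415, 0.8415, 0.0000.
ρ = 1.4123; 1.4123 > 1: divergent.

no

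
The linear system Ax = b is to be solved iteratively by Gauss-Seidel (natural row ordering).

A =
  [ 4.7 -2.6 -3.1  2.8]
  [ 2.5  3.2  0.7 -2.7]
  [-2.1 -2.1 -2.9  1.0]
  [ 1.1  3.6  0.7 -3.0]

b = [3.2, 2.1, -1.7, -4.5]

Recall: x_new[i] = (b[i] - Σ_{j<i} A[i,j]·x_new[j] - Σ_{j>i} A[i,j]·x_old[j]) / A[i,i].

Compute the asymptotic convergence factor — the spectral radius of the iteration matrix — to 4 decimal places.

1.1426

Split A = D + L + U, D = diag(4.7, 3.2, -2.9, -3).
T_GS = -(D+L)⁻¹U: row 0 first, T[0,3] = -(2.8)/(4.7) = -0.5957; later rows by forward substitution.
  T[0,:] = [+0.0000  +0.5532  +0.6596  -0.5957]
  T[1,:] = [+0.0000  -0.4322  -0.7340  +1.3092]
  T[2,:] = [+0.0000  -0.0876  +0.0539  -0.1718]
  T[3,:] = [+0.0000  -0.3362  -0.6264  +1.3125]
moduli |λ_i(T)| = 1.1426, 0.2599, 0.0515, 0.0000.
spectral radius ρ = 1.1426; 1.1426 > 1: divergent.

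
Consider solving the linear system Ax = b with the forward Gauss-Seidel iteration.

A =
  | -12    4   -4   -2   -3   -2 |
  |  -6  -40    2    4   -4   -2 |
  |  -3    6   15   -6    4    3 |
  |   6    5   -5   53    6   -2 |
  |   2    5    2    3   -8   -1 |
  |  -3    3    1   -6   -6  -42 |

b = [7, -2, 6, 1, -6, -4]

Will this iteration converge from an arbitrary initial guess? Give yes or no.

Diagonal D = diag(-12, -40, 15, 53, -8, -42); L, U strict lower/upper.
Gauss-Seidel: T = -(D+L)⁻¹U, row 0 first, T[0,3] = -(-2)/(-12) = -0.1667; later rows by forward substitution.
  T[0,:] = [+0.0000  +0.3333  -0.3333  -0.1667  -0.2500  -0.1667]
  T[1,:] = [+0.0000  -0.0500  +0.1000  +0.1250  -0.0625  -0.0250]
  T[2,:] = [+0.0000  +0.0867  -0.1067  +0.3167  -0.2917  -0.2233]
  T[3,:] = [+0.0000  -0.0248  +0.0182  +0.0369  -0.1065  +0.0379]
  T[4,:] = [+0.0000  +0.0644  -0.0407  +0.1295  -0.2144  -0.2239]
  T[5,:] = [+0.0000  -0.0310  +0.0316  +0.0046  +0.0523  +0.0314]
moduli |λ_i(T)| = 0.1857, 0.1039, 0.1039, 0.0580, 0.0580, 0.0000.
ρ = 0.1857; 0.1857 < 1 ⇒ converges.

yes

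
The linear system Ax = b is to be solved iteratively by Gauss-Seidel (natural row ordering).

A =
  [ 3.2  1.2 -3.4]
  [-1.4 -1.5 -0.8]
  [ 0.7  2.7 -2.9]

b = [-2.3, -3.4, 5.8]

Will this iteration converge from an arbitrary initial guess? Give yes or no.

A = D + L + U where D = diag(3.2, -1.5, -2.9).
Gauss-Seidel: T = -(D+L)⁻¹U, row 0 first, T[0,2] = -(-3.4)/(3.2) = +1.0625; later rows by forward substitution.
  T[0,:] = [+0.0000  -0.3750  +1.0625]
  T[1,:] = [+0.0000  +0.3500  -1.5250]
  T[2,:] = [+0.0000  +0.2353  -1.1634]
|roots of det(T-λI)|: 0.8689, 0.0556, 0.0000.
ρ = 0.8689; 0.8689 < 1: convergent.

yes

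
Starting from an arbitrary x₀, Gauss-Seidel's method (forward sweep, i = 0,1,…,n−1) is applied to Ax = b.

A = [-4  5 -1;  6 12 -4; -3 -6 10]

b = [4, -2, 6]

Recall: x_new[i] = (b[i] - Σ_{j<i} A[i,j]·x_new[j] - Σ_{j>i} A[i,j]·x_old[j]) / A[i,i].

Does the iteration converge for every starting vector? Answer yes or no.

yes

Split A = D + L + U, D = diag(-4, 12, 10).
GS T = -(D+L)⁻¹U: row 0 first, T[0,1] = -(5)/(-4) = +1.2500; later rows by forward substitution.
  T[0,:] = [+0.0000 +1.2500 -0.2500]
  T[1,:] = [+0.0000 -0.6250 +0.4583]
  T[2,:] = [+0.0000 +0.0000 +0.2000]
|λ(T)| sorted: 0.6250, 0.2000, 0.0000.
spectral radius ρ = 0.6250; 0.6250 < 1 ⇒ converges.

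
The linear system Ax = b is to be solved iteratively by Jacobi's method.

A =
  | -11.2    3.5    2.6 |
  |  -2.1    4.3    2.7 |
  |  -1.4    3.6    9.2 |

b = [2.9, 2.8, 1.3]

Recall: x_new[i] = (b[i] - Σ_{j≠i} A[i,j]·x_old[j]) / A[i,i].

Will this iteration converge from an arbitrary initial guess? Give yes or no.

Write A = D+L+U with D = diag(-11.2, 4.3, 9.2).
Jacobi T = -D⁻¹(L+U): T[1,0] = -(-2.1)/(4.3) = +0.4884; T[1,1] = 0.
  T[0,:] = [+0.0000  +0.3125  +0.2321]
  T[1,:] = [+0.4884  +0.0000  -0.6279]
  T[2,:] = [+0.1522  -0.3913  +0.0000]
|eigenvalues of T|: 0.7315, 0.5455, 0.1860.
ρ(T) = max|λ| = 0.7315; 0.7315 < 1: convergent.

yes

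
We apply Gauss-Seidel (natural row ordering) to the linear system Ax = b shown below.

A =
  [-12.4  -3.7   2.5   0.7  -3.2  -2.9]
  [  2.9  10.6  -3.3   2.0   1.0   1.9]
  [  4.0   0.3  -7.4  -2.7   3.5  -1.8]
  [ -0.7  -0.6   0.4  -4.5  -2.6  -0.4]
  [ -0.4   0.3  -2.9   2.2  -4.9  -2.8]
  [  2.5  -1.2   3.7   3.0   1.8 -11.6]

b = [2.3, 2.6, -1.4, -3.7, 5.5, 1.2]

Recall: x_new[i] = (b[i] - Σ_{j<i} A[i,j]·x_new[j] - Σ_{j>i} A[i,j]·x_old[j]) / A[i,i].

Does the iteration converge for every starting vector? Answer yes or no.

yes

Let D = diag(-12.4, 10.6, -7.4, -4.5, -4.9, -11.6); L, U the strict triangles.
GS T = -(D+L)⁻¹U: row 0 first, T[0,3] = -(0.7)/(-12.4) = +0.0565; later rows by forward substitution.
  T[0,:] = [+0.0000, -0.2984, +0.2016, +0.0565, -0.2581, -0.2339]
  T[1,:] = [+0.0000, +0.0816, +0.2562, -0.2041, -0.0237, -0.1153]
  T[2,:] = [+0.0000, -0.1580, +0.1194, -0.3426, +0.3325, -0.3743]
  T[3,:] = [+0.0000, +0.0215, -0.0549, -0.0120, -0.5049, -0.0704]
  T[4,:] = [+0.0000, +0.1325, -0.0961, +0.1803, -0.4039, -0.3695]
  T[5,:] = [+0.0000, -0.0970, +0.0259, -0.0511, -0.1404, -0.2334]
|roots of det(T-λI)|: 0.5041, 0.3864, 0.3864, 0.2650, 0.1209, 0.0000.
spectral radius ρ = 0.5041; 0.5041 < 1, so it converges for any x₀.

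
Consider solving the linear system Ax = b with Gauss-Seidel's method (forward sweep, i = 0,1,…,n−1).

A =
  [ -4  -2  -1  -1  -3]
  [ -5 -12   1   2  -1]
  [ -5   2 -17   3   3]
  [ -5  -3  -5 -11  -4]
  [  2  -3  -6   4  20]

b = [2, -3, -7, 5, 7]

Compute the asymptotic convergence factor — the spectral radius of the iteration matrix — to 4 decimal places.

0.5257

Diagonal D = diag(-4, -12, -17, -11, 20); L, U strict lower/upper.
Gauss-Seidel: T = -(D+L)⁻¹U, row 0 first, T[0,4] = -(-3)/(-4) = -0.7500; later rows by forward substitution.
  T[0,:] = [+0.0000  -0.5000  -0.2500  -0.2500  -0.7500]
  T[1,:] = [+0.0000  +0.2083  +0.1875  +0.2708  +0.2292]
  T[2,:] = [+0.0000  +0.1716  +0.0956  +0.2819  +0.4240]
  T[3,:] = [+0.0000  +0.0925  +0.0191  -0.0883  -0.2780]
  T[4,:] = [+0.0000  +0.1142  +0.0780  +0.1679  +0.2922]
moduli |λ_i(T)| = 0.5257, 0.1109, 0.0677, 0.0677, 0.0000.
ρ = 0.5257; 0.5257 < 1 ⇒ converges.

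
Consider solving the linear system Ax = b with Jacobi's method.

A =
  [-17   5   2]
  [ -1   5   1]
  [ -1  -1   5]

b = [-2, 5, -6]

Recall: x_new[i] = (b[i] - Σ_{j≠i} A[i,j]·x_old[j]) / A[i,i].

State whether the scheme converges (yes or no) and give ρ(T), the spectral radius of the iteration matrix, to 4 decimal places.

Let D = diag(-17, 5, 5); L, U the strict triangles.
Jacobi: T = -D⁻¹(L+U), T[1,2] = -(1)/(5) = -0.2000; T[1,1] = 0.
  T[0,:] = [+0.0000 +0.2941 +0.1176]
  T[1,:] = [+0.2000 +0.0000 -0.2000]
  T[2,:] = [+0.2000 +0.2000 +0.0000]
|λ(T)| sorted: 0.2630, 0.1638, 0.1638.
spectral radius ρ = 0.2630; 0.2630 < 1, so it converges for any x₀.

yes, ρ = 0.2630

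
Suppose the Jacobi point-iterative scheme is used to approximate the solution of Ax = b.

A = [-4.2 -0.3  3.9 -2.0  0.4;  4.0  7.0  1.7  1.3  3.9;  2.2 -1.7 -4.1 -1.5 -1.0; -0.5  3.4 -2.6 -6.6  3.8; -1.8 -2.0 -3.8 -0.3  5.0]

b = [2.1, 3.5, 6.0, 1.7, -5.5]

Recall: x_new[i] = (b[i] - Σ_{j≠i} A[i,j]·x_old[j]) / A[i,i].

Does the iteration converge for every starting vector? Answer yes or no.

no

Let D = diag(-4.2, 7, -4.1, -6.6, 5); L, U the strict triangles.
Jacobi: T = -D⁻¹(L+U), T[4,2] = -(-3.8)/(5) = +0.7600; T[4,4] = 0.
  T[0,:] = [+0.0000  -0.0714  +0.9286  -0.4762  +0.0952]
  T[1,:] = [-0.5714  +0.0000  -0.2429  -0.1857  -0.5571]
  T[2,:] = [+0.5366  -0.4146  +0.0000  -0.3659  -0.2439]
  T[3,:] = [-0.0758  +0.5152  -0.3939  +0.0000  +0.5758]
  T[4,:] = [+0.3600  +0.4000  +0.7600  +0.0600  +0.0000]
|roots of det(T-λI)|: 1.1253, 0.7529, 0.7529, 0.6000, 0.6000.
ρ(T) = max|λ| = 1.1253; 1.1253 > 1, so it fails to converge.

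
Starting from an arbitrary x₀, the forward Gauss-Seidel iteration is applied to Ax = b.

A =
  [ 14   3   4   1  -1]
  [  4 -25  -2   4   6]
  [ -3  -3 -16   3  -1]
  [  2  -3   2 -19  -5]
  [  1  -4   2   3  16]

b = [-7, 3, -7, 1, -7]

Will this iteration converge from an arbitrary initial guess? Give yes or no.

yes

Let D = diag(14, -25, -16, -19, 16); L, U the strict triangles.
GS T = -(D+L)⁻¹U: row 0 first, T[0,4] = -(-1)/(14) = +0.0714; later rows by forward substitution.
  T[0,:] = [+0.0000, -0.2143, -0.2857, -0.0714, +0.0714]
  T[1,:] = [+0.0000, -0.0343, -0.1257, +0.1486, +0.2514]
  T[2,:] = [+0.0000, +0.0466, +0.0771, +0.1730, -0.1230]
  T[3,:] = [+0.0000, -0.0122, -0.0021, -0.0128, -0.3083]
  T[4,:] = [+0.0000, +0.0013, -0.0228, +0.0224, +0.1316]
moduli |λ_i(T)| = 0.1735, 0.1217, 0.1217, 0.0206, 0.0000.
ρ(T) = max|λ| = 0.1735; 0.1735 < 1 ⇒ converges.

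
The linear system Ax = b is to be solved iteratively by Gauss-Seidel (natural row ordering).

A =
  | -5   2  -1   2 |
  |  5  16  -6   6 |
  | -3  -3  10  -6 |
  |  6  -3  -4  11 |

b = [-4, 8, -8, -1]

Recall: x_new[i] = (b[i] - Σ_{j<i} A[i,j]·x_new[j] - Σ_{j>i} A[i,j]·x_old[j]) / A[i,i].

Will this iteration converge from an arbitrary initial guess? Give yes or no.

yes

Split A = D + L + U, D = diag(-5, 16, 10, 11).
T_GS = -(D+L)⁻¹U: row 0 first, T[0,3] = -(2)/(-5) = +0.4000; later rows by forward substitution.
  T[0,:] = [+0.0000  +0.4000  -0.2000  +0.4000]
  T[1,:] = [+0.0000  -0.1250  +0.4375  -0.5000]
  T[2,:] = [+0.0000  +0.0825  +0.0713  +0.5700]
  T[3,:] = [+0.0000  -0.2223  +0.2543  -0.1473]
eigenvalue magnitudes: 0.7107, 0.2628, 0.2628, 0.0000.
ρ(T) = max|λ| = 0.7107; 0.7107 < 1, so it converges for any x₀.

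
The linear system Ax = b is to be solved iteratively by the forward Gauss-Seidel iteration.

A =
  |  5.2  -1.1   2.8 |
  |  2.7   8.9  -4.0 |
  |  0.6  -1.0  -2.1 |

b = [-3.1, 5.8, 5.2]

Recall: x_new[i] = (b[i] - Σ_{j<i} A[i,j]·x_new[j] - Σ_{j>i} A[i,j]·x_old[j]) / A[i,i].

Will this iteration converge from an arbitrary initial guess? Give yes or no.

Write A = D+L+U with D = diag(5.2, 8.9, -2.1).
Gauss-Seidel: T = -(D+L)⁻¹U, row 0 first, T[0,2] = -(2.8)/(5.2) = -0.5385; later rows by forward substitution.
  T[0,:] = [+0.0000, +0.2115, -0.5385]
  T[1,:] = [+0.0000, -0.0642, +0.6128]
  T[2,:] = [+0.0000, +0.0910, -0.4457]
|roots of det(T-λI)|: 0.5585, 0.0486, 0.0000.
ρ = 0.5585; 0.5585 < 1, so it converges for any x₀.

yes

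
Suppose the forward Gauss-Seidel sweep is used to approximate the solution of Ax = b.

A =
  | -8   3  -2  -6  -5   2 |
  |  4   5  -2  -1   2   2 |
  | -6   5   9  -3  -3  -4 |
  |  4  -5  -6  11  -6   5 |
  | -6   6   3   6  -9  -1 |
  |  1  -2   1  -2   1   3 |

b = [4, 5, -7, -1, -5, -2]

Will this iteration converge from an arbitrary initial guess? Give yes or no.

Diagonal D = diag(-8, 5, 9, 11, -9, 3); L, U strict lower/upper.
GS T = -(D+L)⁻¹U: row 0 first, T[0,4] = -(-5)/(-8) = -0.6250; later rows by forward substitution.
  T[0,:] = [+0.0000  +0.3750  -0.2500  -0.7500  -0.6250  +0.2500]
  T[1,:] = [+0.0000  -0.3000  +0.6000  +0.8000  +0.1000  -0.6000]
  T[2,:] = [+0.0000  +0.4167  -0.5000  -0.6111  -0.1389  +0.9444]
  T[3,:] = [+0.0000  -0.0455  +0.0909  +0.3030  +0.7424  -0.3030]
  T[4,:] = [+0.0000  -0.3414  +0.4606  +1.0316  +0.9320  -0.5650]
  T[5,:] = [+0.0000  -0.3804  +0.5571  +0.8452  +0.5056  -0.8118]
|roots of det(T-λI)|: 1.5559, 1.2462, 0.2143, 0.1282, 0.0190, 0.0000.
ρ = 1.5559; 1.5559 > 1: divergent.

no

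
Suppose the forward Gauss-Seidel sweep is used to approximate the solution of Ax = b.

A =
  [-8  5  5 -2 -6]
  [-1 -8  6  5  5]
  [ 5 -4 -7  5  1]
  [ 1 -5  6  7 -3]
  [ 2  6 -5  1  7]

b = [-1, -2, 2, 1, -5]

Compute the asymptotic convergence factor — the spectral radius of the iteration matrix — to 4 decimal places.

A = D + L + U where D = diag(-8, -8, -7, 7, 7).
GS T = -(D+L)⁻¹U: row 0 first, T[0,3] = -(-2)/(-8) = -0.2500; later rows by forward substitution.
  T[0,:] = [+0.0000 +0.6250 +0.6250 -0.2500 -0.7500]
  T[1,:] = [+0.0000 -0.0781 +0.6719 +0.6562 +0.7188]
  T[2,:] = [+0.0000 +0.4911 +0.0625 +0.1607 -0.8036]
  T[3,:] = [+0.0000 -0.5660 +0.3371 +0.3667 +1.7379]
  T[4,:] = [+0.0000 +0.3200 -0.7580 -0.4287 -1.2240]
|roots of det(T-λI)|: 1.4020, 0.5149, 0.5149, 0.1103, 0.0000.
ρ(T) = max|λ| = 1.4020; 1.4020 > 1 ⇒ diverges.

1.4020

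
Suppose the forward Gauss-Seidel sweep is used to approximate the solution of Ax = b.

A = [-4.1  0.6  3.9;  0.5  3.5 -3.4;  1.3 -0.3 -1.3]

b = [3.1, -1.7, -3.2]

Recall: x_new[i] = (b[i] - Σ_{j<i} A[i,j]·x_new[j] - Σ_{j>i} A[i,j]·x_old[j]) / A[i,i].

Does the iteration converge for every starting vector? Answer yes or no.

yes

A = D + L + U where D = diag(-4.1, 3.5, -1.3).
Gauss-Seidel: T = -(D+L)⁻¹U, row 0 first, T[0,1] = -(0.6)/(-4.1) = +0.1463; later rows by forward substitution.
  T[0,:] = [+0.0000 +0.1463 +0.9512]
  T[1,:] = [+0.0000 -0.0209 +0.8355]
  T[2,:] = [+0.0000 +0.1512 +0.7584]
moduli |λ_i(T)| = 0.8961, 0.1586, 0.0000.
ρ(T) = max|λ| = 0.8961; 0.8961 < 1 ⇒ converges.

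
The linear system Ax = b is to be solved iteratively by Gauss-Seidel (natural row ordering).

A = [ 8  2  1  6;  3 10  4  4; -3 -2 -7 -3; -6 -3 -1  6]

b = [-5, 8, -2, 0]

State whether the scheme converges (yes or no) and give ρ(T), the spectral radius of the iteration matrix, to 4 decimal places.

yes, ρ = 0.8963

Write A = D+L+U with D = diag(8, 10, -7, 6).
T_GS = -(D+L)⁻¹U: row 0 first, T[0,3] = -(6)/(8) = -0.7500; later rows by forward substitution.
  T[0,:] = [+0.0000, -0.2500, -0.1250, -0.7500]
  T[1,:] = [+0.0000, +0.0750, -0.3625, -0.1750]
  T[2,:] = [+0.0000, +0.0857, +0.1571, -0.0571]
  T[3,:] = [+0.0000, -0.1982, -0.2801, -0.8470]
|eigenvalues of T|: 0.8963, 0.2187, 0.2187, 0.0000.
ρ = 0.8963; 0.8963 < 1, so it converges for any x₀.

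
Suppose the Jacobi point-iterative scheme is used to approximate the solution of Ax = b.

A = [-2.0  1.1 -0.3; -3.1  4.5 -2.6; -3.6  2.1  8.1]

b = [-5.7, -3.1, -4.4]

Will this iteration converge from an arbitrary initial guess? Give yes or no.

Write A = D+L+U with D = diag(-2, 4.5, 8.1).
Jacobi T = -D⁻¹(L+U): T[0,2] = -(-0.3)/(-2) = -0.1500; T[0,0] = 0.
  T[0,:] = [+0.0000, +0.5500, -0.1500]
  T[1,:] = [+0.6889, +0.0000, +0.5778]
  T[2,:] = [+0.4444, -0.2593, +0.0000]
|eigenvalues of T|: 0.6491, 0.5088, 0.5088.
ρ(T) = max|λ| = 0.6491; 0.6491 < 1, so it converges for any x₀.

yes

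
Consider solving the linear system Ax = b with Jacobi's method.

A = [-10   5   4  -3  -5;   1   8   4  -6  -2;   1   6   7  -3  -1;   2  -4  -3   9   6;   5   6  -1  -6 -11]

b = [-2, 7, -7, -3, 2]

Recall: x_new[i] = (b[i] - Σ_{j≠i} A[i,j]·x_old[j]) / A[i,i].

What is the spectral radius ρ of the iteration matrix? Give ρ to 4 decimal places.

Let D = diag(-10, 8, 7, 9, -11); L, U the strict triangles.
Jacobi: T = -D⁻¹(L+U), T[2,0] = -(1)/(7) = -0.1429; T[2,2] = 0.
  T[0,:] = [+0.0000  +0.5000  +0.4000  -0.3000  -0.5000]
  T[1,:] = [-0.1250  +0.0000  -0.5000  +0.7500  +0.2500]
  T[2,:] = [-0.1429  -0.8571  +0.0000  +0.4286  +0.1429]
  T[3,:] = [-0.2222  +0.4444  +0.3333  +0.0000  -0.6667]
  T[4,:] = [+0.4545  +0.5455  -0.0909  -0.5455  +0.0000]
moduli |λ_i(T)| = 1.2357, 0.6435, 0.6435, 0.1645, 0.1440.
spectral radius ρ = 1.2357; 1.2357 > 1, so it fails to converge.

1.2357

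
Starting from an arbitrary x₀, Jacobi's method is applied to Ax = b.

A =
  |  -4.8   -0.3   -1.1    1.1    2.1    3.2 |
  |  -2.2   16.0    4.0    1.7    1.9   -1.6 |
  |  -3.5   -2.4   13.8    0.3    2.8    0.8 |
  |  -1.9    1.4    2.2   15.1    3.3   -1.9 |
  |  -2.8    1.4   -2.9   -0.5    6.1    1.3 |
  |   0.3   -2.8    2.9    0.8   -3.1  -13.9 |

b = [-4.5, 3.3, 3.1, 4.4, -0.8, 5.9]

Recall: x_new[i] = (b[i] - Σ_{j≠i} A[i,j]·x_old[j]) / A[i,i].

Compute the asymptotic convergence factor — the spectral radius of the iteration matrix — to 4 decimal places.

Let D = diag(-4.8, 16, 13.8, 15.1, 6.1, -13.9); L, U the strict triangles.
Jacobi: T = -D⁻¹(L+U), T[1,2] = -(4)/(16) = -0.2500; T[1,1] = 0.
  T[0,:] = [+0.0000, -0.0625, -0.2292, +0.2292, +0.4375, +0.6667]
  T[1,:] = [+0.1375, +0.0000, -0.2500, -0.1062, -0.1187, +0.1000]
  T[2,:] = [+0.2536, +0.1739, +0.0000, -0.0217, -0.2029, -0.0580]
  T[3,:] = [+0.1258, -0.0927, -0.1457, +0.0000, -0.2185, +0.1258]
  T[4,:] = [+0.4590, -0.2295, +0.4754, +0.0820, +0.0000, -0.2131]
  T[5,:] = [+0.0216, -0.2014, +0.2086, +0.0576, -0.2230, +0.0000]
moduli |λ_i(T)| = 0.5282, 0.4209, 0.4209, 0.4136, 0.4136, 0.0384.
spectral radius ρ = 0.5282; 0.5282 < 1 ⇒ converges.

0.5282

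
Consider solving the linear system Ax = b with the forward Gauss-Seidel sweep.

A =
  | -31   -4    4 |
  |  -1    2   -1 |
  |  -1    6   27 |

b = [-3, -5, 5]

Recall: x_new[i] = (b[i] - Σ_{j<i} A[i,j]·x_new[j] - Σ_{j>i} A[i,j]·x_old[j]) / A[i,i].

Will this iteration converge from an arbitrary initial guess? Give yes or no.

yes

A = D + L + U where D = diag(-31, 2, 27).
Gauss-Seidel: T = -(D+L)⁻¹U, row 0 first, T[0,1] = -(-4)/(-31) = -0.1290; later rows by forward substitution.
  T[0,:] = [+0.0000 -0.1290 +0.1290]
  T[1,:] = [+0.0000 -0.0645 +0.5645]
  T[2,:] = [+0.0000 +0.0096 -0.1207]
eigenvalue magnitudes: 0.1712, 0.0140, 0.0000.
ρ(T) = max|λ| = 0.1712; 0.1712 < 1 ⇒ converges.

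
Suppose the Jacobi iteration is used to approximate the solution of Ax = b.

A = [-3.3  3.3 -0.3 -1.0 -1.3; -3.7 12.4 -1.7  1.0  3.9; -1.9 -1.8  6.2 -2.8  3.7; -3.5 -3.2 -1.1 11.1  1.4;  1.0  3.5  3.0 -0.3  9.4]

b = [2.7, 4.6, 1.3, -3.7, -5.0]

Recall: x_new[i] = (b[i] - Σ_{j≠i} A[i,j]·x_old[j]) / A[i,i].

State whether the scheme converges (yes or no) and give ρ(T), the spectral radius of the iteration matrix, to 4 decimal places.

yes, ρ = 0.9001

A = D + L + U where D = diag(-3.3, 12.4, 6.2, 11.1, 9.4).
T_J = -D⁻¹(L+U): T[3,2] = -(-1.1)/(11.1) = +0.0991; T[3,3] = 0.
  T[0,:] = [+0.0000 +1.0000 -0.0909 -0.3030 -0.3939]
  T[1,:] = [+0.2984 +0.0000 +0.1371 -0.0806 -0.3145]
  T[2,:] = [+0.3065 +0.2903 +0.0000 +0.4516 -0.5968]
  T[3,:] = [+0.3153 +0.2883 +0.0991 +0.0000 -0.1261]
  T[4,:] = [-0.1064 -0.3723 -0.3191 +0.0319 +0.0000]
|eigenvalues of T|: 0.9001, 0.5153, 0.5153, 0.2984, 0.2984.
spectral radius ρ = 0.9001; 0.9001 < 1: convergent.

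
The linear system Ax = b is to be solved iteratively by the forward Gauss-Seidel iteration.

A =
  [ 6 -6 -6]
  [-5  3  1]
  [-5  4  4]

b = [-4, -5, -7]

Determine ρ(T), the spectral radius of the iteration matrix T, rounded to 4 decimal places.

A = D + L + U where D = diag(6, 3, 4).
GS T = -(D+L)⁻¹U: row 0 first, T[0,2] = -(-6)/(6) = +1.0000; later rows by forward substitution.
  T[0,:] = [+0.0000, +1.0000, +1.0000]
  T[1,:] = [+0.0000, +1.6667, +1.3333]
  T[2,:] = [+0.0000, -0.4167, -0.0833]
|eigenvalues of T|: 1.2500, 0.3333, 0.0000.
ρ(T) = max|λ| = 1.2500; 1.2500 > 1 ⇒ diverges.

1.2500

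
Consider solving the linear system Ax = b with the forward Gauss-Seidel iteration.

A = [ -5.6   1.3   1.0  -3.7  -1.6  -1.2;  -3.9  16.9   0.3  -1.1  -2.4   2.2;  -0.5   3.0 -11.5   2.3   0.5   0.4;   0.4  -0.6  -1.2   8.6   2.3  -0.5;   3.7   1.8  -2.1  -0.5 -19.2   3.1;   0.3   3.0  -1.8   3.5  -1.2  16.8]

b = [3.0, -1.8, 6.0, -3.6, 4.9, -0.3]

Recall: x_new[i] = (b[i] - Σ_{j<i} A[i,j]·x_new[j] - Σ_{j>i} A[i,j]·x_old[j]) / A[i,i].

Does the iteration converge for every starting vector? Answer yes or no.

Let D = diag(-5.6, 16.9, -11.5, 8.6, -19.2, 16.8); L, U the strict triangles.
T_GS = -(D+L)⁻¹U: row 0 first, T[0,3] = -(-3.7)/(-5.6) = -0.6607; later rows by forward substitution.
  T[0,:] = [+0.0000  +0.2321  +0.1786  -0.6607  -0.2857  -0.2143]
  T[1,:] = [+0.0000  +0.0536  +0.0235  -0.0874  +0.0761  -0.1796]
  T[2,:] = [+0.0000  +0.0039  -0.0016  +0.2059  +0.0757  -0.0028]
  T[3,:] = [+0.0000  -0.0065  -0.0069  +0.0534  -0.2383  +0.0552]
  T[4,:] = [+0.0000  +0.0495  +0.0370  -0.1594  -0.0500  +0.1022]
  T[5,:] = [+0.0000  -0.0084  -0.0035  +0.0270  +0.0457  +0.0314]
eigenvalue magnitudes: 0.2475, 0.2100, 0.0627, 0.0627, 0.0031, 0.0000.
spectral radius ρ = 0.2475; 0.2475 < 1: convergent.

yes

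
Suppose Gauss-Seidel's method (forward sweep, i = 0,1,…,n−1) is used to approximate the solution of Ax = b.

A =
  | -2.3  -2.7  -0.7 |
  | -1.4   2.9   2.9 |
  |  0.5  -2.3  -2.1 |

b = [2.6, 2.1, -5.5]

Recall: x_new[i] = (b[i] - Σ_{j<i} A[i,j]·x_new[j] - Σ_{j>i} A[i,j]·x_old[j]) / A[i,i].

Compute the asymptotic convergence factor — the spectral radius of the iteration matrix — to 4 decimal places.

0.9206

Diagonal D = diag(-2.3, 2.9, -2.1); L, U strict lower/upper.
Gauss-Seidel: T = -(D+L)⁻¹U, row 0 first, T[0,2] = -(-0.7)/(-2.3) = -0.3043; later rows by forward substitution.
  T[0,:] = [+0.0000, -1.1739, -0.3043]
  T[1,:] = [+0.0000, -0.5667, -1.1469]
  T[2,:] = [+0.0000, +0.3412, +1.1837]
|eigenvalues of T|: 0.9206, 0.3036, 0.0000.
spectral radius ρ = 0.9206; 0.9206 < 1 ⇒ converges.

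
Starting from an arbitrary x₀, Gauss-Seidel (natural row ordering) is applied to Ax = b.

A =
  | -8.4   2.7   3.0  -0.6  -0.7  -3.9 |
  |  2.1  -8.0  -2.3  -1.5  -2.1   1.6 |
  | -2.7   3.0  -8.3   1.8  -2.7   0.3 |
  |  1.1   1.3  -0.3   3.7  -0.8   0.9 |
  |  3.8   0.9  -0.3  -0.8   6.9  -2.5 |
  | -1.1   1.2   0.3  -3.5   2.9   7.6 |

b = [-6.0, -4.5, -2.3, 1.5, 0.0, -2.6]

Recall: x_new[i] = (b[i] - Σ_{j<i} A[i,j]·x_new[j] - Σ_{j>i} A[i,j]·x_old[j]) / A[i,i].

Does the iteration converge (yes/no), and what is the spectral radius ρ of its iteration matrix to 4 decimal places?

yes, ρ = 0.7690

Split A = D + L + U, D = diag(-8.4, -8, -8.3, 3.7, 6.9, 7.6).
T_GS = -(D+L)⁻¹U: row 0 first, T[0,5] = -(-3.9)/(-8.4) = -0.4643; later rows by forward substitution.
  T[0,:] = [+0.0000  +0.3214  +0.3571  -0.0714  -0.0833  -0.4643]
  T[1,:] = [+0.0000  +0.0844  -0.1937  -0.2062  -0.2844  +0.0781]
  T[2,:] = [+0.0000  -0.0741  -0.1862  +0.1656  -0.4010  +0.2154]
  T[3,:] = [+0.0000  -0.1312  -0.0532  +0.1071  +0.3084  -0.1152]
  T[4,:] = [+0.0000  -0.2065  -0.1857  +0.0859  +0.1013  +0.6038]
  T[5,:] = [+0.0000  +0.0545  +0.1360  +0.0323  +0.1520  -0.3715]
moduli |λ_i(T)| = 0.7690, 0.5183, 0.1306, 0.1306, 0.0334, 0.0000.
ρ(T) = max|λ| = 0.7690; 0.7690 < 1: convergent.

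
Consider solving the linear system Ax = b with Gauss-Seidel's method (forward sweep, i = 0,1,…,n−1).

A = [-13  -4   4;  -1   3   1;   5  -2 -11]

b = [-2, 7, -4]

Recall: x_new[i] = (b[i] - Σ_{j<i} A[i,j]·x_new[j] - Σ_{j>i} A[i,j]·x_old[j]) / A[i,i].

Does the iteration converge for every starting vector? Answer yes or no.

Write A = D+L+U with D = diag(-13, 3, -11).
GS T = -(D+L)⁻¹U: row 0 first, T[0,1] = -(-4)/(-13) = -0.3077; later rows by forward substitution.
  T[0,:] = [+0.0000, -0.3077, +0.3077]
  T[1,:] = [+0.0000, -0.1026, -0.2308]
  T[2,:] = [+0.0000, -0.1212, +0.1818]
|eigenvalues of T|: 0.2592, 0.1799, 0.0000.
ρ(T) = max|λ| = 0.2592; 0.2592 < 1 ⇒ converges.

yes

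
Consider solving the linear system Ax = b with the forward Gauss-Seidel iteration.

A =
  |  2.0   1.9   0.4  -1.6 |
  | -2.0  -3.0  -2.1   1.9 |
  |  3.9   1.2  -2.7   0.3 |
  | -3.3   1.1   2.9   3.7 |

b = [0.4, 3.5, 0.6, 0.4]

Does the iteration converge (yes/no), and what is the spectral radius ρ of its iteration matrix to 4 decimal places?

Let D = diag(2, -3, -2.7, 3.7); L, U the strict triangles.
Gauss-Seidel: T = -(D+L)⁻¹U, row 0 first, T[0,1] = -(1.9)/(2) = -0.9500; later rows by forward substitution.
  T[0,:] = [+0.0000 -0.9500 -0.2000 +0.8000]
  T[1,:] = [+0.0000 +0.6333 -0.5667 +0.1000]
  T[2,:] = [+0.0000 -1.0907 -0.5407 +1.3111]
  T[3,:] = [+0.0000 -0.1807 +0.4139 -0.3438]
|eigenvalues of T|: 1.3437, 1.1357, 0.0432, 0.0000.
spectral radius ρ = 1.3437; 1.3437 > 1 ⇒ diverges.

no, ρ = 1.3437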